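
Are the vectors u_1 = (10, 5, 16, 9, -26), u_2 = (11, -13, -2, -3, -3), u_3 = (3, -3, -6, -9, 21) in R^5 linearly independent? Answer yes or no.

yes

Form the matrix with these vectors as rows and row reduce.
R2 ← R2 − (11/10)·R1: [0, -37/2, -98/5, -129/10, 128/5]
R3 ← R3 − (3/10)·R1: [0, -9/2, -54/5, -117/10, 144/5]
R3 ← R3 − (9/37)·R2: [0, 0, -1116/185, -1584/185, 4176/185]
3 nonzero rows, so the 3 vectors span a space of dimension 3.
Since 3 = 3, the vectors are linearly independent.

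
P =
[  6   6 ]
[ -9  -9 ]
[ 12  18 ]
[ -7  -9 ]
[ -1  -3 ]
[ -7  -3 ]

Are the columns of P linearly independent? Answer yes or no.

Row reduce P to echelon form.
R2 ← R2 + (3/2)·R1: [0, 0]
R3 ← R3 − (2)·R1: [0, 6]
R4 ← R4 + (7/6)·R1: [0, -2]
R5 ← R5 + (1/6)·R1: [0, -2]
R6 ← R6 + (7/6)·R1: [0, 4]
Swap R2 ↔ R3
R4 ← R4 + (1/3)·R2: [0, 0]
R5 ← R5 + (1/3)·R2: [0, 0]
R6 ← R6 − (2/3)·R2: [0, 0]
2 pivots among 2 columns.
Every column is a pivot column, so the columns are linearly independent.

yes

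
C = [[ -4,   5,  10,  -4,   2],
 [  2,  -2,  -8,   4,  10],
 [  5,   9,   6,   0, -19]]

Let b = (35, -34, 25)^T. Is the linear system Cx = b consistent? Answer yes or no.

Row reduce the augmented matrix [C | b].
R2 ← R2 + (1/2)·R1: [0, 1/2, -3, 2, 11, -33/2]
R3 ← R3 + (5/4)·R1: [0, 61/4, 37/2, -5, -33/2, 275/4]
R3 ← R3 − (61/2)·R2: [0, 0, 110, -66, -352, 572]
The echelon form has 3 nonzero rows, and every pivot lies in the first 5 columns, so rank(C) = rank([C|b]) = 3.
The system is consistent.

yes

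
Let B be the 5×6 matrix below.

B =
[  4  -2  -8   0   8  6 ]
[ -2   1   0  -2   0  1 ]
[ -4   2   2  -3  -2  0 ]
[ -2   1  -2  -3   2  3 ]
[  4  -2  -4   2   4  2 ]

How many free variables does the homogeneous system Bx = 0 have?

4

Row reduce to echelon form.
R2 ← R2 + (1/2)·R1: [0, 0, -4, -2, 4, 4]
R3 ← R3 + R1: [0, 0, -6, -3, 6, 6]
R4 ← R4 + (1/2)·R1: [0, 0, -6, -3, 6, 6]
R5 ← R5 − R1: [0, 0, 4, 2, -4, -4]
R3 ← R3 − (3/2)·R2: [0, 0, 0, 0, 0, 0]
R4 ← R4 − (3/2)·R2: [0, 0, 0, 0, 0, 0]
R5 ← R5 + R2: [0, 0, 0, 0, 0, 0]
2 nonzero rows, so rank(B) = 2.
B has 6 columns; by rank–nullity, nullity = 6 − 2 = 4.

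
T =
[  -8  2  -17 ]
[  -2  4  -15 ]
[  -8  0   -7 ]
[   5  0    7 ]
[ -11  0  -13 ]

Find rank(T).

Row reduce to echelon form.
R2 ← R2 − (1/4)·R1: [0, 7/2, -43/4]
R3 ← R3 − R1: [0, -2, 10]
R4 ← R4 + (5/8)·R1: [0, 5/4, -29/8]
R5 ← R5 − (11/8)·R1: [0, -11/4, 83/8]
R3 ← R3 + (4/7)·R2: [0, 0, 27/7]
R4 ← R4 − (5/14)·R2: [0, 0, 3/14]
R5 ← R5 + (11/14)·R2: [0, 0, 27/14]
R4 ← R4 − (1/18)·R3: [0, 0, 0]
R5 ← R5 − (1/2)·R3: [0, 0, 0]
Echelon form has 3 nonzero rows, so rank(T) = 3.

3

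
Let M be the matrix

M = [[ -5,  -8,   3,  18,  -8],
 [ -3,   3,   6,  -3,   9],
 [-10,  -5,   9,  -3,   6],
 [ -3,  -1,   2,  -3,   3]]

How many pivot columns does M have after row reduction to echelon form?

Row reduce to echelon form.
R2 ← R2 − (3/5)·R1: [0, 39/5, 21/5, -69/5, 69/5]
R3 ← R3 − (2)·R1: [0, 11, 3, -39, 22]
R4 ← R4 − (3/5)·R1: [0, 19/5, 1/5, -69/5, 39/5]
R3 ← R3 − (55/39)·R2: [0, 0, -38/13, -254/13, 33/13]
R4 ← R4 − (19/39)·R2: [0, 0, -24/13, -92/13, 14/13]
R4 ← R4 − (12/19)·R3: [0, 0, 0, 100/19, -10/19]
Echelon form has 4 nonzero rows, so rank(M) = 4.
Each nonzero row contributes one pivot column: 4 pivot columns.

4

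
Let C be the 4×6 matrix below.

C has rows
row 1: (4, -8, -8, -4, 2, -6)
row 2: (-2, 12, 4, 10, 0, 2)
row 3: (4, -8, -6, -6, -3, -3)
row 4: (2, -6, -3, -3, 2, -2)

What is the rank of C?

Row reduce to echelon form.
R2 ← R2 + (1/2)·R1: [0, 8, 0, 8, 1, -1]
R3 ← R3 − R1: [0, 0, 2, -2, -5, 3]
R4 ← R4 − (1/2)·R1: [0, -2, 1, -1, 1, 1]
R4 ← R4 + (1/4)·R2: [0, 0, 1, 1, 5/4, 3/4]
R4 ← R4 − (1/2)·R3: [0, 0, 0, 2, 15/4, -3/4]
Echelon form has 4 nonzero rows, so rank(C) = 4.

4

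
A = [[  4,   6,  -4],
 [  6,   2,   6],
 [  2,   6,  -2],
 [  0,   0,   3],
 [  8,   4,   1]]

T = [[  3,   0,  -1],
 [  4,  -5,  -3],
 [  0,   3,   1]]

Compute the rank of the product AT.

First compute AT:
[[ 36, -42, -26],
 [ 26,   8,  -6],
 [ 30, -36, -22],
 [  0,   9,   3],
 [ 40, -17, -19]]
Now row reduce the product.
R2 ← R2 − (13/18)·R1: [0, 115/3, 115/9]
R3 ← R3 − (5/6)·R1: [0, -1, -1/3]
R5 ← R5 − (10/9)·R1: [0, 89/3, 89/9]
R3 ← R3 + (3/115)·R2: [0, 0, 0]
R4 ← R4 − (27/115)·R2: [0, 0, 0]
R5 ← R5 − (89/115)·R2: [0, 0, 0]
2 nonzero rows, so rank(AT) = 2.

2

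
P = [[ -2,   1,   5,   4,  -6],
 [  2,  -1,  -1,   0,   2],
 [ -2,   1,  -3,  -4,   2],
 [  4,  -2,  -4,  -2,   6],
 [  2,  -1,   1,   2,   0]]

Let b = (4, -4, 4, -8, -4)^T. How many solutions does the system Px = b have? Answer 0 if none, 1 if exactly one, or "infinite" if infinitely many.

infinite

Row reduce the augmented matrix [P | b].
R2 ← R2 + R1: [0, 0, 4, 4, -4, 0]
R3 ← R3 − R1: [0, 0, -8, -8, 8, 0]
R4 ← R4 + (2)·R1: [0, 0, 6, 6, -6, 0]
R5 ← R5 + R1: [0, 0, 6, 6, -6, 0]
R3 ← R3 + (2)·R2: [0, 0, 0, 0, 0, 0]
R4 ← R4 − (3/2)·R2: [0, 0, 0, 0, 0, 0]
R5 ← R5 − (3/2)·R2: [0, 0, 0, 0, 0, 0]
The echelon form has 2 nonzero rows, and every pivot lies in the first 5 columns, so rank(P) = rank([P|b]) = 2.
The system is consistent.
rank = 2 < 5 unknowns, so there are infinitely many solutions.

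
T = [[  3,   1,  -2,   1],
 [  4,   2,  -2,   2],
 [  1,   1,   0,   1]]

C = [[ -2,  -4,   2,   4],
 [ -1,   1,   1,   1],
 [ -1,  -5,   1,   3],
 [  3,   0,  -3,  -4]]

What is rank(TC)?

First compute TC:
[[ -2,  -1,   2,   3],
 [ -2,  -4,   2,   4],
 [  0,  -3,   0,   1]]
Now row reduce the product.
R2 ← R2 − R1: [0, -3, 0, 1]
R3 ← R3 − R2: [0, 0, 0, 0]
2 nonzero rows, so rank(TC) = 2.

2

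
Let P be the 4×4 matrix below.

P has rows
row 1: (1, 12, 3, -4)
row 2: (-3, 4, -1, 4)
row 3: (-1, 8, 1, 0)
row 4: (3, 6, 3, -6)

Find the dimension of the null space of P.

Row reduce to echelon form.
R2 ← R2 + (3)·R1: [0, 40, 8, -8]
R3 ← R3 + R1: [0, 20, 4, -4]
R4 ← R4 − (3)·R1: [0, -30, -6, 6]
R3 ← R3 − (1/2)·R2: [0, 0, 0, 0]
R4 ← R4 + (3/4)·R2: [0, 0, 0, 0]
2 nonzero rows, so rank(P) = 2.
P has 4 columns; by rank–nullity, nullity = 4 − 2 = 2.

2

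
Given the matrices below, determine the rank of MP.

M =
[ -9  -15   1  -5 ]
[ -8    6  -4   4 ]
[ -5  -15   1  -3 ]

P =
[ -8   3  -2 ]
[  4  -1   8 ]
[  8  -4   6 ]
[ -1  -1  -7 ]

3

First compute MP:
[[ 25, -11, -61],
 [ 52, -18,  12],
 [ -9,  -1, -83]]
Now row reduce the product.
R2 ← R2 − (52/25)·R1: [0, 122/25, 3472/25]
R3 ← R3 + (9/25)·R1: [0, -124/25, -2624/25]
R3 ← R3 + (62/61)·R2: [0, 0, 2208/61]
3 nonzero rows, so rank(MP) = 3.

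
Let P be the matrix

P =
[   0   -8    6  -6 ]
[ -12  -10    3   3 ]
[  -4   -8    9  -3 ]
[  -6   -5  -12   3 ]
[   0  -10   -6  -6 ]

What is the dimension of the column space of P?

3

Row reduce to echelon form.
Swap R1 ↔ R2
R3 ← R3 − (1/3)·R1: [0, -14/3, 8, -4]
R4 ← R4 − (1/2)·R1: [0, 0, -27/2, 3/2]
R3 ← R3 − (7/12)·R2: [0, 0, 9/2, -1/2]
R5 ← R5 − (5/4)·R2: [0, 0, -27/2, 3/2]
R4 ← R4 + (3)·R3: [0, 0, 0, 0]
R5 ← R5 + (3)·R3: [0, 0, 0, 0]
Echelon form has 3 nonzero rows, so rank(P) = 3.
The column space has dimension equal to the rank: 3.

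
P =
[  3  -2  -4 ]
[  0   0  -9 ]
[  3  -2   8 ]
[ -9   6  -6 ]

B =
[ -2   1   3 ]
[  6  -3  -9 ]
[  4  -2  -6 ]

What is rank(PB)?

First compute PB:
[[-34,  17,  51],
 [-36,  18,  54],
 [ 14,  -7, -21],
 [ 30, -15, -45]]
Now row reduce the product.
R2 ← R2 − (18/17)·R1: [0, 0, 0]
R3 ← R3 + (7/17)·R1: [0, 0, 0]
R4 ← R4 + (15/17)·R1: [0, 0, 0]
1 nonzero row, so rank(PB) = 1.

1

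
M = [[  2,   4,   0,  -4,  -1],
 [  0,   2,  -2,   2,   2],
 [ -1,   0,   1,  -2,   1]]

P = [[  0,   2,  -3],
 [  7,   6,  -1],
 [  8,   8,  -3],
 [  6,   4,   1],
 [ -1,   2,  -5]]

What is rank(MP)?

3

First compute MP:
[[  5,  10,  -9],
 [  8,   8,  -4],
 [ -5,   0,  -7]]
Now row reduce the product.
R2 ← R2 − (8/5)·R1: [0, -8, 52/5]
R3 ← R3 + R1: [0, 10, -16]
R3 ← R3 + (5/4)·R2: [0, 0, -3]
3 nonzero rows, so rank(MP) = 3.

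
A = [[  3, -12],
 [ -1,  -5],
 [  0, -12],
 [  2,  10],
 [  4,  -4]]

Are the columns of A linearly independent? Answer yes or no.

yes

Row reduce A to echelon form.
R2 ← R2 + (1/3)·R1: [0, -9]
R4 ← R4 − (2/3)·R1: [0, 18]
R5 ← R5 − (4/3)·R1: [0, 12]
R3 ← R3 − (4/3)·R2: [0, 0]
R4 ← R4 + (2)·R2: [0, 0]
R5 ← R5 + (4/3)·R2: [0, 0]
2 pivots among 2 columns.
Every column is a pivot column, so the columns are linearly independent.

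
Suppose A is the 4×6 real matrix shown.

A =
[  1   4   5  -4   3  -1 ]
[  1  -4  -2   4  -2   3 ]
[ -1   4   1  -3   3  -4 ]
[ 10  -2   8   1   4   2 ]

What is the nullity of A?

2

Row reduce to echelon form.
R2 ← R2 − R1: [0, -8, -7, 8, -5, 4]
R3 ← R3 + R1: [0, 8, 6, -7, 6, -5]
R4 ← R4 − (10)·R1: [0, -42, -42, 41, -26, 12]
R3 ← R3 + R2: [0, 0, -1, 1, 1, -1]
R4 ← R4 − (21/4)·R2: [0, 0, -21/4, -1, 1/4, -9]
R4 ← R4 − (21/4)·R3: [0, 0, 0, -25/4, -5, -15/4]
4 nonzero rows, so rank(A) = 4.
A has 6 columns; by rank–nullity, nullity = 6 − 4 = 2.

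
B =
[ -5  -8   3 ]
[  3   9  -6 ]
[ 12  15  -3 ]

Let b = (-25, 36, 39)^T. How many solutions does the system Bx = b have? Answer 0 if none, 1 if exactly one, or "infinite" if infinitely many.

Row reduce the augmented matrix [B | b].
R2 ← R2 + (3/5)·R1: [0, 21/5, -21/5, 21]
R3 ← R3 + (12/5)·R1: [0, -21/5, 21/5, -21]
R3 ← R3 + R2: [0, 0, 0, 0]
The echelon form has 2 nonzero rows, and every pivot lies in the first 3 columns, so rank(B) = rank([B|b]) = 2.
The system is consistent.
rank = 2 < 3 unknowns, so there are infinitely many solutions.

infinite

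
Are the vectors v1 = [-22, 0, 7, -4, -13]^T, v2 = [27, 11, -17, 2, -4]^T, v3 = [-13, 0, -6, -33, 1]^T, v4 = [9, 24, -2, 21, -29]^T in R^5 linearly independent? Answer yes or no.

yes

Form the matrix with these vectors as rows and row reduce.
R2 ← R2 + (27/22)·R1: [0, 11, -185/22, -32/11, -439/22]
R3 ← R3 − (13/22)·R1: [0, 0, -223/22, -337/11, 191/22]
R4 ← R4 + (9/22)·R1: [0, 24, 19/22, 213/11, -755/22]
R4 ← R4 − (24/11)·R2: [0, 0, 4649/242, 3111/121, 2231/242]
R4 ← R4 + (4649/2453)·R3: [0, 0, 0, -79360/2453, 62976/2453]
4 nonzero rows, so the 4 vectors span a space of dimension 4.
Since 4 = 4, the vectors are linearly independent.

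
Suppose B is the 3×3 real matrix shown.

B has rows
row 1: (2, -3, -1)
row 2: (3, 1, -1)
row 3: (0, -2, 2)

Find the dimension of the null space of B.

0

Row reduce to echelon form.
R2 ← R2 − (3/2)·R1: [0, 11/2, 1/2]
R3 ← R3 + (4/11)·R2: [0, 0, 24/11]
3 nonzero rows, so rank(B) = 3.
B has 3 columns; by rank–nullity, nullity = 3 − 3 = 0.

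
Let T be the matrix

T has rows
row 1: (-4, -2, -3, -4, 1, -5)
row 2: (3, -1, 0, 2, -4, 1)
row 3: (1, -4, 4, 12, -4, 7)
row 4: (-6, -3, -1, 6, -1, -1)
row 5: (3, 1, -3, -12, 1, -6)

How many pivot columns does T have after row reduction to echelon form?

Row reduce to echelon form.
R2 ← R2 + (3/4)·R1: [0, -5/2, -9/4, -1, -13/4, -11/4]
R3 ← R3 + (1/4)·R1: [0, -9/2, 13/4, 11, -15/4, 23/4]
R4 ← R4 − (3/2)·R1: [0, 0, 7/2, 12, -5/2, 13/2]
R5 ← R5 + (3/4)·R1: [0, -1/2, -21/4, -15, 7/4, -39/4]
R3 ← R3 − (9/5)·R2: [0, 0, 73/10, 64/5, 21/10, 107/10]
R5 ← R5 − (1/5)·R2: [0, 0, -24/5, -74/5, 12/5, -46/5]
R4 ← R4 − (35/73)·R3: [0, 0, 0, 428/73, -256/73, 100/73]
R5 ← R5 + (48/73)·R3: [0, 0, 0, -466/73, 276/73, -158/73]
R5 ← R5 + (233/214)·R4: [0, 0, 0, 0, -4/107, -72/107]
Echelon form has 5 nonzero rows, so rank(T) = 5.
Each nonzero row contributes one pivot column: 5 pivot columns.

5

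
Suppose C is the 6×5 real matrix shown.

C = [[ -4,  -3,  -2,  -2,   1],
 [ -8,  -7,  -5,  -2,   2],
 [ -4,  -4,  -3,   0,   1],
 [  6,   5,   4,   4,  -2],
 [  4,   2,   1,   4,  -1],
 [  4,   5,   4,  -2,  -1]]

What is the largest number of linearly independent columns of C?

3

Row reduce to echelon form.
R2 ← R2 − (2)·R1: [0, -1, -1, 2, 0]
R3 ← R3 − R1: [0, -1, -1, 2, 0]
R4 ← R4 + (3/2)·R1: [0, 1/2, 1, 1, -1/2]
R5 ← R5 + R1: [0, -1, -1, 2, 0]
R6 ← R6 + R1: [0, 2, 2, -4, 0]
R3 ← R3 − R2: [0, 0, 0, 0, 0]
R4 ← R4 + (1/2)·R2: [0, 0, 1/2, 2, -1/2]
R5 ← R5 − R2: [0, 0, 0, 0, 0]
R6 ← R6 + (2)·R2: [0, 0, 0, 0, 0]
Swap R3 ↔ R4
Echelon form has 3 nonzero rows, so rank(C) = 3.
The rank gives the maximum number of linearly independent columns: 3.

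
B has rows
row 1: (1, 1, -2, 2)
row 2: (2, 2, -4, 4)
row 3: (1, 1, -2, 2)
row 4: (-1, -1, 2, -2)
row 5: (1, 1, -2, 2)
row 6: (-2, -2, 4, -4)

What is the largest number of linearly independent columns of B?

1

Row reduce to echelon form.
R2 ← R2 − (2)·R1: [0, 0, 0, 0]
R3 ← R3 − R1: [0, 0, 0, 0]
R4 ← R4 + R1: [0, 0, 0, 0]
R5 ← R5 − R1: [0, 0, 0, 0]
R6 ← R6 + (2)·R1: [0, 0, 0, 0]
Echelon form has 1 nonzero row, so rank(B) = 1.
The rank gives the maximum number of linearly independent columns: 1.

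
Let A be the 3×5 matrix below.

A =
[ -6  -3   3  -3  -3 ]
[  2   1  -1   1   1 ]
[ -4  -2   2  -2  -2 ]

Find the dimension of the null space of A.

4

Row reduce to echelon form.
R2 ← R2 + (1/3)·R1: [0, 0, 0, 0, 0]
R3 ← R3 − (2/3)·R1: [0, 0, 0, 0, 0]
1 nonzero row, so rank(A) = 1.
A has 5 columns; by rank–nullity, nullity = 5 − 1 = 4.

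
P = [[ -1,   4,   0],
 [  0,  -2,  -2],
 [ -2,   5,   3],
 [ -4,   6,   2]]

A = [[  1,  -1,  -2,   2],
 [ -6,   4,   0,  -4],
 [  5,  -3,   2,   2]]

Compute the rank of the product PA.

2

First compute PA:
[[-25,  17,   2, -18],
 [  2,  -2,  -4,   4],
 [-17,  13,  10, -18],
 [-30,  22,  12, -28]]
Now row reduce the product.
R2 ← R2 + (2/25)·R1: [0, -16/25, -96/25, 64/25]
R3 ← R3 − (17/25)·R1: [0, 36/25, 216/25, -144/25]
R4 ← R4 − (6/5)·R1: [0, 8/5, 48/5, -32/5]
R3 ← R3 + (9/4)·R2: [0, 0, 0, 0]
R4 ← R4 + (5/2)·R2: [0, 0, 0, 0]
2 nonzero rows, so rank(PA) = 2.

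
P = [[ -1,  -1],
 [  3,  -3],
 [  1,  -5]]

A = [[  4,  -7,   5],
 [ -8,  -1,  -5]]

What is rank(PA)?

First compute PA:
[[  4,   8,   0],
 [ 36, -18,  30],
 [ 44,  -2,  30]]
Now row reduce the product.
R2 ← R2 − (9)·R1: [0, -90, 30]
R3 ← R3 − (11)·R1: [0, -90, 30]
R3 ← R3 − R2: [0, 0, 0]
2 nonzero rows, so rank(PA) = 2.

2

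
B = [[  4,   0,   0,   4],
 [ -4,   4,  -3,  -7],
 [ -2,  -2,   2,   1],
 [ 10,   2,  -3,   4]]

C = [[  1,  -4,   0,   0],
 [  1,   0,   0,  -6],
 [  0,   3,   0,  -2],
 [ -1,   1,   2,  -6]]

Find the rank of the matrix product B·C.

First compute BC:
[[  0, -12,   8, -24],
 [  7,   0, -14,  24],
 [ -5,  15,   2,   2],
 [  8, -45,   8, -30]]
Now row reduce the product.
Swap R1 ↔ R2
R3 ← R3 + (5/7)·R1: [0, 15, -8, 134/7]
R4 ← R4 − (8/7)·R1: [0, -45, 24, -402/7]
R3 ← R3 + (5/4)·R2: [0, 0, 2, -76/7]
R4 ← R4 − (15/4)·R2: [0, 0, -6, 228/7]
R4 ← R4 + (3)·R3: [0, 0, 0, 0]
3 nonzero rows, so rank(BC) = 3.

3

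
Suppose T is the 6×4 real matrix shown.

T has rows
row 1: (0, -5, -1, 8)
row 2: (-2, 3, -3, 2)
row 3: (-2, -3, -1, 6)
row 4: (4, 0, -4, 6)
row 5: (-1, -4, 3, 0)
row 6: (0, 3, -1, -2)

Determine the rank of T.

3

Row reduce to echelon form.
Swap R1 ↔ R2
R3 ← R3 − R1: [0, -6, 2, 4]
R4 ← R4 + (2)·R1: [0, 6, -10, 10]
R5 ← R5 − (1/2)·R1: [0, -11/2, 9/2, -1]
R3 ← R3 − (6/5)·R2: [0, 0, 16/5, -28/5]
R4 ← R4 + (6/5)·R2: [0, 0, -56/5, 98/5]
R5 ← R5 − (11/10)·R2: [0, 0, 28/5, -49/5]
R6 ← R6 + (3/5)·R2: [0, 0, -8/5, 14/5]
R4 ← R4 + (7/2)·R3: [0, 0, 0, 0]
R5 ← R5 − (7/4)·R3: [0, 0, 0, 0]
R6 ← R6 + (1/2)·R3: [0, 0, 0, 0]
Echelon form has 3 nonzero rows, so rank(T) = 3.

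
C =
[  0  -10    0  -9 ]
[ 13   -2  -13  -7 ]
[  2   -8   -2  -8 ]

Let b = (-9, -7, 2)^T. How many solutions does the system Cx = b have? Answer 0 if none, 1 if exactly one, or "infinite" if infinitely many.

0

Row reduce the augmented matrix [C | b].
Swap R1 ↔ R2
R3 ← R3 − (2/13)·R1: [0, -100/13, 0, -90/13, 40/13]
R3 ← R3 − (10/13)·R2: [0, 0, 0, 0, 10]
The echelon form has 3 nonzero rows; the last pivot sits in the augmented column, so rank(C) = 2 but rank([C|b]) = 3.
Since the ranks differ, the system is inconsistent.
It has no solutions.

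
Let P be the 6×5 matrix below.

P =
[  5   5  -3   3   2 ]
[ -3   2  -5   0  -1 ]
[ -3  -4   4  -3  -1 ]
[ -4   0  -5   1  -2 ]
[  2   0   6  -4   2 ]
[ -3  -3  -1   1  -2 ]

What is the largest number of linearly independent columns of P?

Row reduce to echelon form.
R2 ← R2 + (3/5)·R1: [0, 5, -34/5, 9/5, 1/5]
R3 ← R3 + (3/5)·R1: [0, -1, 11/5, -6/5, 1/5]
R4 ← R4 + (4/5)·R1: [0, 4, -37/5, 17/5, -2/5]
R5 ← R5 − (2/5)·R1: [0, -2, 36/5, -26/5, 6/5]
R6 ← R6 + (3/5)·R1: [0, 0, -14/5, 14/5, -4/5]
R3 ← R3 + (1/5)·R2: [0, 0, 21/25, -21/25, 6/25]
R4 ← R4 − (4/5)·R2: [0, 0, -49/25, 49/25, -14/25]
R5 ← R5 + (2/5)·R2: [0, 0, 112/25, -112/25, 32/25]
R4 ← R4 + (7/3)·R3: [0, 0, 0, 0, 0]
R5 ← R5 − (16/3)·R3: [0, 0, 0, 0, 0]
R6 ← R6 + (10/3)·R3: [0, 0, 0, 0, 0]
Echelon form has 3 nonzero rows, so rank(P) = 3.
The rank gives the maximum number of linearly independent columns: 3.

3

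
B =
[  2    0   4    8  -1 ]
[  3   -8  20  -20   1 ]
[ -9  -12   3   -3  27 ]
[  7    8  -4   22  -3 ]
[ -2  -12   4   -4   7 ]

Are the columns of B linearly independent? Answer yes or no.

yes

Row reduce B to echelon form.
R2 ← R2 − (3/2)·R1: [0, -8, 14, -32, 5/2]
R3 ← R3 + (9/2)·R1: [0, -12, 21, 33, 45/2]
R4 ← R4 − (7/2)·R1: [0, 8, -18, -6, 1/2]
R5 ← R5 + R1: [0, -12, 8, 4, 6]
R3 ← R3 − (3/2)·R2: [0, 0, 0, 81, 75/4]
R4 ← R4 + R2: [0, 0, -4, -38, 3]
R5 ← R5 − (3/2)·R2: [0, 0, -13, 52, 9/4]
Swap R3 ↔ R4
R5 ← R5 − (13/4)·R3: [0, 0, 0, 351/2, -15/2]
R5 ← R5 − (13/6)·R4: [0, 0, 0, 0, -385/8]
5 pivots among 5 columns.
Every column is a pivot column, so the columns are linearly independent.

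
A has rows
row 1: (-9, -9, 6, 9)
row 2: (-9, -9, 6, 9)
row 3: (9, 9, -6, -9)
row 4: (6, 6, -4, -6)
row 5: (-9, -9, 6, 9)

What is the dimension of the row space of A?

Row reduce to echelon form.
R2 ← R2 − R1: [0, 0, 0, 0]
R3 ← R3 + R1: [0, 0, 0, 0]
R4 ← R4 + (2/3)·R1: [0, 0, 0, 0]
R5 ← R5 − R1: [0, 0, 0, 0]
Echelon form has 1 nonzero row, so rank(A) = 1.
The row space has dimension equal to the rank: 1.

1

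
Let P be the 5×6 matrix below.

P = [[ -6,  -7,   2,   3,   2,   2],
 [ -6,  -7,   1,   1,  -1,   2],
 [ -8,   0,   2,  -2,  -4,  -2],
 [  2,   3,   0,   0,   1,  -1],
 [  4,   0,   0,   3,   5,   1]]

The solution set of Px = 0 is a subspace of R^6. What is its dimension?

3

Row reduce to echelon form.
R2 ← R2 − R1: [0, 0, -1, -2, -3, 0]
R3 ← R3 − (4/3)·R1: [0, 28/3, -2/3, -6, -20/3, -14/3]
R4 ← R4 + (1/3)·R1: [0, 2/3, 2/3, 1, 5/3, -1/3]
R5 ← R5 + (2/3)·R1: [0, -14/3, 4/3, 5, 19/3, 7/3]
Swap R2 ↔ R3
R4 ← R4 − (1/14)·R2: [0, 0, 5/7, 10/7, 15/7, 0]
R5 ← R5 + (1/2)·R2: [0, 0, 1, 2, 3, 0]
R4 ← R4 + (5/7)·R3: [0, 0, 0, 0, 0, 0]
R5 ← R5 + R3: [0, 0, 0, 0, 0, 0]
3 nonzero rows, so rank(P) = 3.
P has 6 columns; by rank–nullity, nullity = 6 − 3 = 3.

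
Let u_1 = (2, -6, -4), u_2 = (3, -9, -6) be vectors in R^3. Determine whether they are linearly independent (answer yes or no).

no

Form the matrix with these vectors as rows and row reduce.
R2 ← R2 − (3/2)·R1: [0, 0, 0]
1 nonzero row, so the 2 vectors span a space of dimension 1.
Since 1 < 2, the vectors are linearly dependent.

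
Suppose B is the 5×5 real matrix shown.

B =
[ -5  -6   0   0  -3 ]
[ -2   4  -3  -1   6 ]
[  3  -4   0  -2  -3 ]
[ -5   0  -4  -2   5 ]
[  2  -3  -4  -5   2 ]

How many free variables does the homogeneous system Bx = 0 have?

Row reduce to echelon form.
R2 ← R2 − (2/5)·R1: [0, 32/5, -3, -1, 36/5]
R3 ← R3 + (3/5)·R1: [0, -38/5, 0, -2, -24/5]
R4 ← R4 − R1: [0, 6, -4, -2, 8]
R5 ← R5 + (2/5)·R1: [0, -27/5, -4, -5, 4/5]
R3 ← R3 + (19/16)·R2: [0, 0, -57/16, -51/16, 15/4]
R4 ← R4 − (15/16)·R2: [0, 0, -19/16, -17/16, 5/4]
R5 ← R5 + (27/32)·R2: [0, 0, -209/32, -187/32, 55/8]
R4 ← R4 − (1/3)·R3: [0, 0, 0, 0, 0]
R5 ← R5 − (11/6)·R3: [0, 0, 0, 0, 0]
3 nonzero rows, so rank(B) = 3.
B has 5 columns; by rank–nullity, nullity = 5 − 3 = 2.

2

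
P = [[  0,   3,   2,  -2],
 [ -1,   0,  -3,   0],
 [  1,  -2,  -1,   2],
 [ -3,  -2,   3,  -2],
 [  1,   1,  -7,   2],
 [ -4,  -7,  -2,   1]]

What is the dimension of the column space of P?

3

Row reduce to echelon form.
Swap R1 ↔ R2
R3 ← R3 + R1: [0, -2, -4, 2]
R4 ← R4 − (3)·R1: [0, -2, 12, -2]
R5 ← R5 + R1: [0, 1, -10, 2]
R6 ← R6 − (4)·R1: [0, -7, 10, 1]
R3 ← R3 + (2/3)·R2: [0, 0, -8/3, 2/3]
R4 ← R4 + (2/3)·R2: [0, 0, 40/3, -10/3]
R5 ← R5 − (1/3)·R2: [0, 0, -32/3, 8/3]
R6 ← R6 + (7/3)·R2: [0, 0, 44/3, -11/3]
R4 ← R4 + (5)·R3: [0, 0, 0, 0]
R5 ← R5 − (4)·R3: [0, 0, 0, 0]
R6 ← R6 + (11/2)·R3: [0, 0, 0, 0]
Echelon form has 3 nonzero rows, so rank(P) = 3.
The column space has dimension equal to the rank: 3.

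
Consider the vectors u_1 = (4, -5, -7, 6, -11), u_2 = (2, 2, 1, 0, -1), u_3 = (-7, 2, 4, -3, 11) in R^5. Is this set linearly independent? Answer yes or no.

yes

Form the matrix with these vectors as rows and row reduce.
R2 ← R2 − (1/2)·R1: [0, 9/2, 9/2, -3, 9/2]
R3 ← R3 + (7/4)·R1: [0, -27/4, -33/4, 15/2, -33/4]
R3 ← R3 + (3/2)·R2: [0, 0, -3/2, 3, -3/2]
3 nonzero rows, so the 3 vectors span a space of dimension 3.
Since 3 = 3, the vectors are linearly independent.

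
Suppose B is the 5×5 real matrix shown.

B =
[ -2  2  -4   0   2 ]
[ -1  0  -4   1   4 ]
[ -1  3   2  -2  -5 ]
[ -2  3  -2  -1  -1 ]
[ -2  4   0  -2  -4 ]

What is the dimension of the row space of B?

2

Row reduce to echelon form.
R2 ← R2 − (1/2)·R1: [0, -1, -2, 1, 3]
R3 ← R3 − (1/2)·R1: [0, 2, 4, -2, -6]
R4 ← R4 − R1: [0, 1, 2, -1, -3]
R5 ← R5 − R1: [0, 2, 4, -2, -6]
R3 ← R3 + (2)·R2: [0, 0, 0, 0, 0]
R4 ← R4 + R2: [0, 0, 0, 0, 0]
R5 ← R5 + (2)·R2: [0, 0, 0, 0, 0]
Echelon form has 2 nonzero rows, so rank(B) = 2.
The row space has dimension equal to the rank: 2.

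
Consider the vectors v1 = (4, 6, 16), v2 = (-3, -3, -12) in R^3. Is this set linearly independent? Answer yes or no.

yes

Form the matrix with these vectors as rows and row reduce.
R2 ← R2 + (3/4)·R1: [0, 3/2, 0]
2 nonzero rows, so the 2 vectors span a space of dimension 2.
Since 2 = 2, the vectors are linearly independent.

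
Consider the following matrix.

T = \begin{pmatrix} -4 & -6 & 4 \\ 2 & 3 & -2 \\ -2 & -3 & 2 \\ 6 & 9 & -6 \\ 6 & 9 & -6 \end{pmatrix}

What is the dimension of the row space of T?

1

Row reduce to echelon form.
R2 ← R2 + (1/2)·R1: [0, 0, 0]
R3 ← R3 − (1/2)·R1: [0, 0, 0]
R4 ← R4 + (3/2)·R1: [0, 0, 0]
R5 ← R5 + (3/2)·R1: [0, 0, 0]
Echelon form has 1 nonzero row, so rank(T) = 1.
The row space has dimension equal to the rank: 1.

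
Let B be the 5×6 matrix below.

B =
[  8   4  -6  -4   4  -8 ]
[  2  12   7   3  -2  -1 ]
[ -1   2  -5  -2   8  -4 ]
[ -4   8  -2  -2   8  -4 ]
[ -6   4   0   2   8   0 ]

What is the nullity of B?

2

Row reduce to echelon form.
R2 ← R2 − (1/4)·R1: [0, 11, 17/2, 4, -3, 1]
R3 ← R3 + (1/8)·R1: [0, 5/2, -23/4, -5/2, 17/2, -5]
R4 ← R4 + (1/2)·R1: [0, 10, -5, -4, 10, -8]
R5 ← R5 + (3/4)·R1: [0, 7, -9/2, -1, 11, -6]
R3 ← R3 − (5/22)·R2: [0, 0, -169/22, -75/22, 101/11, -115/22]
R4 ← R4 − (10/11)·R2: [0, 0, -140/11, -84/11, 140/11, -98/11]
R5 ← R5 − (7/11)·R2: [0, 0, -109/11, -39/11, 142/11, -73/11]
R4 ← R4 − (280/169)·R3: [0, 0, 0, -336/169, -420/169, -42/169]
R5 ← R5 − (218/169)·R3: [0, 0, 0, 144/169, 180/169, 18/169]
R5 ← R5 + (3/7)·R4: [0, 0, 0, 0, 0, 0]
4 nonzero rows, so rank(B) = 4.
B has 6 columns; by rank–nullity, nullity = 6 − 4 = 2.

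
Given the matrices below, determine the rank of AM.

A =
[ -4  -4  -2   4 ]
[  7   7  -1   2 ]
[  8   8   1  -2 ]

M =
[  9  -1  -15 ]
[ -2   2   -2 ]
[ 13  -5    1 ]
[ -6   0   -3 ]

2

First compute AM:
[[-78,   6,  54],
 [ 24,  12, -126],
 [ 81,   3, -129]]
Now row reduce the product.
R2 ← R2 + (4/13)·R1: [0, 180/13, -1422/13]
R3 ← R3 + (27/26)·R1: [0, 120/13, -948/13]
R3 ← R3 − (2/3)·R2: [0, 0, 0]
2 nonzero rows, so rank(AM) = 2.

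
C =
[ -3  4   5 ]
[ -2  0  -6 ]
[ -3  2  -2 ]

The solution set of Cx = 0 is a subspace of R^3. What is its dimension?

Row reduce to echelon form.
R2 ← R2 − (2/3)·R1: [0, -8/3, -28/3]
R3 ← R3 − R1: [0, -2, -7]
R3 ← R3 − (3/4)·R2: [0, 0, 0]
2 nonzero rows, so rank(C) = 2.
C has 3 columns; by rank–nullity, nullity = 3 − 2 = 1.

1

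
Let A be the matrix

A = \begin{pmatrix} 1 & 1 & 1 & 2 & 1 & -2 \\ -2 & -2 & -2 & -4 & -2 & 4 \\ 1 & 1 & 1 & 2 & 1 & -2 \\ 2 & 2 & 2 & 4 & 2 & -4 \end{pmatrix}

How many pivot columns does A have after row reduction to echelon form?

Row reduce to echelon form.
R2 ← R2 + (2)·R1: [0, 0, 0, 0, 0, 0]
R3 ← R3 − R1: [0, 0, 0, 0, 0, 0]
R4 ← R4 − (2)·R1: [0, 0, 0, 0, 0, 0]
Echelon form has 1 nonzero row, so rank(A) = 1.
Each nonzero row contributes one pivot column: 1 pivot columns.

1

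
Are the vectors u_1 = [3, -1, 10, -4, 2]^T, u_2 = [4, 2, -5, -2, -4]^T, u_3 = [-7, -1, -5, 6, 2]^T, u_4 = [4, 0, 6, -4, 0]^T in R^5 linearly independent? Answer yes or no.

Form the matrix with these vectors as rows and row reduce.
R2 ← R2 − (4/3)·R1: [0, 10/3, -55/3, 10/3, -20/3]
R3 ← R3 + (7/3)·R1: [0, -10/3, 55/3, -10/3, 20/3]
R4 ← R4 − (4/3)·R1: [0, 4/3, -22/3, 4/3, -8/3]
R3 ← R3 + R2: [0, 0, 0, 0, 0]
R4 ← R4 − (2/5)·R2: [0, 0, 0, 0, 0]
2 nonzero rows, so the 4 vectors span a space of dimension 2.
Since 2 < 4, the vectors are linearly dependent.

no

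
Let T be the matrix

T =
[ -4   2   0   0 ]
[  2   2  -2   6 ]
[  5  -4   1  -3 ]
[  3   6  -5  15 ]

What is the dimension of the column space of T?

2

Row reduce to echelon form.
R2 ← R2 + (1/2)·R1: [0, 3, -2, 6]
R3 ← R3 + (5/4)·R1: [0, -3/2, 1, -3]
R4 ← R4 + (3/4)·R1: [0, 15/2, -5, 15]
R3 ← R3 + (1/2)·R2: [0, 0, 0, 0]
R4 ← R4 − (5/2)·R2: [0, 0, 0, 0]
Echelon form has 2 nonzero rows, so rank(T) = 2.
The column space has dimension equal to the rank: 2.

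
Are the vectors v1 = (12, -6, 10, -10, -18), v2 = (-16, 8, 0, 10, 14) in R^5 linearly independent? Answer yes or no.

Form the matrix with these vectors as rows and row reduce.
R2 ← R2 + (4/3)·R1: [0, 0, 40/3, -10/3, -10]
2 nonzero rows, so the 2 vectors span a space of dimension 2.
Since 2 = 2, the vectors are linearly independent.

yes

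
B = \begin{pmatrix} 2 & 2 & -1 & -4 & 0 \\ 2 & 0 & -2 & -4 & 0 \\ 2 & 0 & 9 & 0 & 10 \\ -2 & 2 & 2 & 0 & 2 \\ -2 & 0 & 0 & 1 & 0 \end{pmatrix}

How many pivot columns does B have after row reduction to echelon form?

Row reduce to echelon form.
R2 ← R2 − R1: [0, -2, -1, 0, 0]
R3 ← R3 − R1: [0, -2, 10, 4, 10]
R4 ← R4 + R1: [0, 4, 1, -4, 2]
R5 ← R5 + R1: [0, 2, -1, -3, 0]
R3 ← R3 − R2: [0, 0, 11, 4, 10]
R4 ← R4 + (2)·R2: [0, 0, -1, -4, 2]
R5 ← R5 + R2: [0, 0, -2, -3, 0]
R4 ← R4 + (1/11)·R3: [0, 0, 0, -40/11, 32/11]
R5 ← R5 + (2/11)·R3: [0, 0, 0, -25/11, 20/11]
R5 ← R5 − (5/8)·R4: [0, 0, 0, 0, 0]
Echelon form has 4 nonzero rows, so rank(B) = 4.
Each nonzero row contributes one pivot column: 4 pivot columns.

4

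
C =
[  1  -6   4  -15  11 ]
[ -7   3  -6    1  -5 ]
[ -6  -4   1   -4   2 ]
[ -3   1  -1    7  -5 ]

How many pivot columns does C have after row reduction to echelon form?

Row reduce to echelon form.
R2 ← R2 + (7)·R1: [0, -39, 22, -104, 72]
R3 ← R3 + (6)·R1: [0, -40, 25, -94, 68]
R4 ← R4 + (3)·R1: [0, -17, 11, -38, 28]
R3 ← R3 − (40/39)·R2: [0, 0, 95/39, 38/3, -76/13]
R4 ← R4 − (17/39)·R2: [0, 0, 55/39, 22/3, -44/13]
R4 ← R4 − (11/19)·R3: [0, 0, 0, 0, 0]
Echelon form has 3 nonzero rows, so rank(C) = 3.
Each nonzero row contributes one pivot column: 3 pivot columns.

3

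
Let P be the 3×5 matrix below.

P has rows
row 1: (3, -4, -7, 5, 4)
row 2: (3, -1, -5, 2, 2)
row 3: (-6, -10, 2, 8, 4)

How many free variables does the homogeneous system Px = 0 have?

3

Row reduce to echelon form.
R2 ← R2 − R1: [0, 3, 2, -3, -2]
R3 ← R3 + (2)·R1: [0, -18, -12, 18, 12]
R3 ← R3 + (6)·R2: [0, 0, 0, 0, 0]
2 nonzero rows, so rank(P) = 2.
P has 5 columns; by rank–nullity, nullity = 5 − 2 = 3.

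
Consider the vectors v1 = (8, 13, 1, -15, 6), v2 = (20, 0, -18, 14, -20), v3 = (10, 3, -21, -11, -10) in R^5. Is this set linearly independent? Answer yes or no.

yes

Form the matrix with these vectors as rows and row reduce.
R2 ← R2 − (5/2)·R1: [0, -65/2, -41/2, 103/2, -35]
R3 ← R3 − (5/4)·R1: [0, -53/4, -89/4, 31/4, -35/2]
R3 ← R3 − (53/130)·R2: [0, 0, -903/65, -861/65, -42/13]
3 nonzero rows, so the 3 vectors span a space of dimension 3.
Since 3 = 3, the vectors are linearly independent.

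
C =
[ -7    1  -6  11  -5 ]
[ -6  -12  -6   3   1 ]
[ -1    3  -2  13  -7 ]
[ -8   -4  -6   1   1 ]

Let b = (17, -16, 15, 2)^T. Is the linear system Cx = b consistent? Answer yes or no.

yes

Row reduce the augmented matrix [C | b].
R2 ← R2 − (6/7)·R1: [0, -90/7, -6/7, -45/7, 37/7, -214/7]
R3 ← R3 − (1/7)·R1: [0, 20/7, -8/7, 80/7, -44/7, 88/7]
R4 ← R4 − (8/7)·R1: [0, -36/7, 6/7, -81/7, 47/7, -122/7]
R3 ← R3 + (2/9)·R2: [0, 0, -4/3, 10, -46/9, 52/9]
R4 ← R4 − (2/5)·R2: [0, 0, 6/5, -9, 23/5, -26/5]
R4 ← R4 + (9/10)·R3: [0, 0, 0, 0, 0, 0]
The echelon form has 3 nonzero rows, and every pivot lies in the first 5 columns, so rank(C) = rank([C|b]) = 3.
The system is consistent.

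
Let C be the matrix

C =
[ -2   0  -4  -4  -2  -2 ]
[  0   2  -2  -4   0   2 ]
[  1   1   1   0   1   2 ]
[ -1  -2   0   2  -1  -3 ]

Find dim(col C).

2

Row reduce to echelon form.
R3 ← R3 + (1/2)·R1: [0, 1, -1, -2, 0, 1]
R4 ← R4 − (1/2)·R1: [0, -2, 2, 4, 0, -2]
R3 ← R3 − (1/2)·R2: [0, 0, 0, 0, 0, 0]
R4 ← R4 + R2: [0, 0, 0, 0, 0, 0]
Echelon form has 2 nonzero rows, so rank(C) = 2.
The column space has dimension equal to the rank: 2.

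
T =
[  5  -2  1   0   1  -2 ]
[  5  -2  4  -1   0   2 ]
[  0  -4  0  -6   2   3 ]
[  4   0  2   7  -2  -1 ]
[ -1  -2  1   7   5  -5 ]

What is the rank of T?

Row reduce to echelon form.
R2 ← R2 − R1: [0, 0, 3, -1, -1, 4]
R4 ← R4 − (4/5)·R1: [0, 8/5, 6/5, 7, -14/5, 3/5]
R5 ← R5 + (1/5)·R1: [0, -12/5, 6/5, 7, 26/5, -27/5]
Swap R2 ↔ R3
R4 ← R4 + (2/5)·R2: [0, 0, 6/5, 23/5, -2, 9/5]
R5 ← R5 − (3/5)·R2: [0, 0, 6/5, 53/5, 4, -36/5]
R4 ← R4 − (2/5)·R3: [0, 0, 0, 5, -8/5, 1/5]
R5 ← R5 − (2/5)·R3: [0, 0, 0, 11, 22/5, -44/5]
R5 ← R5 − (11/5)·R4: [0, 0, 0, 0, 198/25, -231/25]
Echelon form has 5 nonzero rows, so rank(T) = 5.

5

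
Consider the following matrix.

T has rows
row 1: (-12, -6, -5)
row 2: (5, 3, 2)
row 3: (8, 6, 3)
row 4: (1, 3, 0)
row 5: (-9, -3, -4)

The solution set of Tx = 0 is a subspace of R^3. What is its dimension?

1

Row reduce to echelon form.
R2 ← R2 + (5/12)·R1: [0, 1/2, -1/12]
R3 ← R3 + (2/3)·R1: [0, 2, -1/3]
R4 ← R4 + (1/12)·R1: [0, 5/2, -5/12]
R5 ← R5 − (3/4)·R1: [0, 3/2, -1/4]
R3 ← R3 − (4)·R2: [0, 0, 0]
R4 ← R4 − (5)·R2: [0, 0, 0]
R5 ← R5 − (3)·R2: [0, 0, 0]
2 nonzero rows, so rank(T) = 2.
T has 3 columns; by rank–nullity, nullity = 3 − 2 = 1.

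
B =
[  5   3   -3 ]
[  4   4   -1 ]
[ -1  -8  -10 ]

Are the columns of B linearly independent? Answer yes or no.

yes

Row reduce B to echelon form.
R2 ← R2 − (4/5)·R1: [0, 8/5, 7/5]
R3 ← R3 + (1/5)·R1: [0, -37/5, -53/5]
R3 ← R3 + (37/8)·R2: [0, 0, -33/8]
3 pivots among 3 columns.
Every column is a pivot column, so the columns are linearly independent.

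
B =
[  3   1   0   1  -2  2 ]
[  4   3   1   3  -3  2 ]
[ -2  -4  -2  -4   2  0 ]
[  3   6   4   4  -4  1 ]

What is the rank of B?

3

Row reduce to echelon form.
R2 ← R2 − (4/3)·R1: [0, 5/3, 1, 5/3, -1/3, -2/3]
R3 ← R3 + (2/3)·R1: [0, -10/3, -2, -10/3, 2/3, 4/3]
R4 ← R4 − R1: [0, 5, 4, 3, -2, -1]
R3 ← R3 + (2)·R2: [0, 0, 0, 0, 0, 0]
R4 ← R4 − (3)·R2: [0, 0, 1, -2, -1, 1]
Swap R3 ↔ R4
Echelon form has 3 nonzero rows, so rank(B) = 3.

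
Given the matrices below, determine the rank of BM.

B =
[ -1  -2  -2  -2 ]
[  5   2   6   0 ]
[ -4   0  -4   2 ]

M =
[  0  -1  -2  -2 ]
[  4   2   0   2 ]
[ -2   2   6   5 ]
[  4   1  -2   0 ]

First compute BM:
[[-12,  -9,  -6, -12],
 [ -4,  11,  26,  24],
 [ 16,  -2, -20, -12]]
Now row reduce the product.
R2 ← R2 − (1/3)·R1: [0, 14, 28, 28]
R3 ← R3 + (4/3)·R1: [0, -14, -28, -28]
R3 ← R3 + R2: [0, 0, 0, 0]
2 nonzero rows, so rank(BM) = 2.

2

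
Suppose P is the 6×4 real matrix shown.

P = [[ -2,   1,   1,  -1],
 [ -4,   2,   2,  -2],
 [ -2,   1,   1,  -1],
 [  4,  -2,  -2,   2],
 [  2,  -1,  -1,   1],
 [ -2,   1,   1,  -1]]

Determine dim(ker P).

3

Row reduce to echelon form.
R2 ← R2 − (2)·R1: [0, 0, 0, 0]
R3 ← R3 − R1: [0, 0, 0, 0]
R4 ← R4 + (2)·R1: [0, 0, 0, 0]
R5 ← R5 + R1: [0, 0, 0, 0]
R6 ← R6 − R1: [0, 0, 0, 0]
1 nonzero row, so rank(P) = 1.
P has 4 columns; by rank–nullity, nullity = 4 − 1 = 3.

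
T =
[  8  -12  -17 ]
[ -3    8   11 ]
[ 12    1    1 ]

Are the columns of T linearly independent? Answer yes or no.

yes

Row reduce T to echelon form.
R2 ← R2 + (3/8)·R1: [0, 7/2, 37/8]
R3 ← R3 − (3/2)·R1: [0, 19, 53/2]
R3 ← R3 − (38/7)·R2: [0, 0, 39/28]
3 pivots among 3 columns.
Every column is a pivot column, so the columns are linearly independent.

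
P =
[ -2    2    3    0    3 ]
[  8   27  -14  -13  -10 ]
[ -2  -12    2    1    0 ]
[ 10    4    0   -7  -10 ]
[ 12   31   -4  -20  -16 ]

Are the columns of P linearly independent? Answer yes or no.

yes

Row reduce P to echelon form.
R2 ← R2 + (4)·R1: [0, 35, -2, -13, 2]
R3 ← R3 − R1: [0, -14, -1, 1, -3]
R4 ← R4 + (5)·R1: [0, 14, 15, -7, 5]
R5 ← R5 + (6)·R1: [0, 43, 14, -20, 2]
R3 ← R3 + (2/5)·R2: [0, 0, -9/5, -21/5, -11/5]
R4 ← R4 − (2/5)·R2: [0, 0, 79/5, -9/5, 21/5]
R5 ← R5 − (43/35)·R2: [0, 0, 576/35, -141/35, -16/35]
R4 ← R4 + (79/9)·R3: [0, 0, 0, -116/3, -136/9]
R5 ← R5 + (64/7)·R3: [0, 0, 0, -297/7, -144/7]
R5 ← R5 − (891/812)·R4: [0, 0, 0, 0, -810/203]
5 pivots among 5 columns.
Every column is a pivot column, so the columns are linearly independent.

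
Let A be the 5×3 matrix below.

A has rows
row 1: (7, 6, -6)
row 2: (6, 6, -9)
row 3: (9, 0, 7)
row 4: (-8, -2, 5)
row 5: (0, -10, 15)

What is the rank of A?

Row reduce to echelon form.
R2 ← R2 − (6/7)·R1: [0, 6/7, -27/7]
R3 ← R3 − (9/7)·R1: [0, -54/7, 103/7]
R4 ← R4 + (8/7)·R1: [0, 34/7, -13/7]
R3 ← R3 + (9)·R2: [0, 0, -20]
R4 ← R4 − (17/3)·R2: [0, 0, 20]
R5 ← R5 + (35/3)·R2: [0, 0, -30]
R4 ← R4 + R3: [0, 0, 0]
R5 ← R5 − (3/2)·R3: [0, 0, 0]
Echelon form has 3 nonzero rows, so rank(A) = 3.

3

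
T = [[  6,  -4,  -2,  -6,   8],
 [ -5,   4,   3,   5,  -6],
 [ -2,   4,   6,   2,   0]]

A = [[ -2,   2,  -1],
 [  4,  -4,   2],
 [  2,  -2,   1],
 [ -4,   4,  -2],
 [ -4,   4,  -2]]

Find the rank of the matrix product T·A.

First compute TA:
[[-40,  40, -20],
 [ 36, -36,  18],
 [ 24, -24,  12]]
Now row reduce the product.
R2 ← R2 + (9/10)·R1: [0, 0, 0]
R3 ← R3 + (3/5)·R1: [0, 0, 0]
1 nonzero row, so rank(TA) = 1.

1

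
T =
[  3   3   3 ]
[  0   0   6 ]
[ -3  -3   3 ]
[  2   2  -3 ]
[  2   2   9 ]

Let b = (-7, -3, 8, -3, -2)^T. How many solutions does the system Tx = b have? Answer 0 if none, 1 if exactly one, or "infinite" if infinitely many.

0

Row reduce the augmented matrix [T | b].
R3 ← R3 + R1: [0, 0, 6, 1]
R4 ← R4 − (2/3)·R1: [0, 0, -5, 5/3]
R5 ← R5 − (2/3)·R1: [0, 0, 7, 8/3]
R3 ← R3 − R2: [0, 0, 0, 4]
R4 ← R4 + (5/6)·R2: [0, 0, 0, -5/6]
R5 ← R5 − (7/6)·R2: [0, 0, 0, 37/6]
R4 ← R4 + (5/24)·R3: [0, 0, 0, 0]
R5 ← R5 − (37/24)·R3: [0, 0, 0, 0]
The echelon form has 3 nonzero rows; the last pivot sits in the augmented column, so rank(T) = 2 but rank([T|b]) = 3.
Since the ranks differ, the system is inconsistent.
It has no solutions.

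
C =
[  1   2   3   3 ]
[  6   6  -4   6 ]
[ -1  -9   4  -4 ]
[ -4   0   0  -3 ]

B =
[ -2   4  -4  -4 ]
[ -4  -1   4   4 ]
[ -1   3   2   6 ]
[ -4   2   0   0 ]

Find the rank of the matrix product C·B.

3

First compute CB:
[[-25,  17,  10,  22],
 [-56,  18,  -8, -24],
 [ 50,   9, -24,  -8],
 [ 20, -22,  16,  16]]
Now row reduce the product.
R2 ← R2 − (56/25)·R1: [0, -502/25, -152/5, -1832/25]
R3 ← R3 + (2)·R1: [0, 43, -4, 36]
R4 ← R4 + (4/5)·R1: [0, -42/5, 24, 168/5]
R3 ← R3 + (1075/502)·R2: [0, 0, -17344/251, -30352/251]
R4 ← R4 − (105/251)·R2: [0, 0, 9216/251, 16128/251]
R4 ← R4 + (144/271)·R3: [0, 0, 0, 0]
3 nonzero rows, so rank(CB) = 3.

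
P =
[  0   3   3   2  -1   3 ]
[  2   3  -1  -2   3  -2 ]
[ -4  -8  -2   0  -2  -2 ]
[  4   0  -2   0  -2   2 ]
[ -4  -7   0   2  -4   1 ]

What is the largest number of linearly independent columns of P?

3

Row reduce to echelon form.
Swap R1 ↔ R2
R3 ← R3 + (2)·R1: [0, -2, -4, -4, 4, -6]
R4 ← R4 − (2)·R1: [0, -6, 0, 4, -8, 6]
R5 ← R5 + (2)·R1: [0, -1, -2, -2, 2, -3]
R3 ← R3 + (2/3)·R2: [0, 0, -2, -8/3, 10/3, -4]
R4 ← R4 + (2)·R2: [0, 0, 6, 8, -10, 12]
R5 ← R5 + (1/3)·R2: [0, 0, -1, -4/3, 5/3, -2]
R4 ← R4 + (3)·R3: [0, 0, 0, 0, 0, 0]
R5 ← R5 − (1/2)·R3: [0, 0, 0, 0, 0, 0]
Echelon form has 3 nonzero rows, so rank(P) = 3.
The rank gives the maximum number of linearly independent columns: 3.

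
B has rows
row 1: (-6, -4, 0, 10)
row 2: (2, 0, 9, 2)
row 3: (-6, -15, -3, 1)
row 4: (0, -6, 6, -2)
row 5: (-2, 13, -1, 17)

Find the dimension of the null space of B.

Row reduce to echelon form.
R2 ← R2 + (1/3)·R1: [0, -4/3, 9, 16/3]
R3 ← R3 − R1: [0, -11, -3, -9]
R5 ← R5 − (1/3)·R1: [0, 43/3, -1, 41/3]
R3 ← R3 − (33/4)·R2: [0, 0, -309/4, -53]
R4 ← R4 − (9/2)·R2: [0, 0, -69/2, -26]
R5 ← R5 + (43/4)·R2: [0, 0, 383/4, 71]
R4 ← R4 − (46/103)·R3: [0, 0, 0, -240/103]
R5 ← R5 + (383/309)·R3: [0, 0, 0, 1640/309]
R5 ← R5 + (41/18)·R4: [0, 0, 0, 0]
4 nonzero rows, so rank(B) = 4.
B has 4 columns; by rank–nullity, nullity = 4 − 4 = 0.

0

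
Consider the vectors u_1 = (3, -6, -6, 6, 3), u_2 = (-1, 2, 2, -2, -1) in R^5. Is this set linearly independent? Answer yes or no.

Form the matrix with these vectors as rows and row reduce.
R2 ← R2 + (1/3)·R1: [0, 0, 0, 0, 0]
1 nonzero row, so the 2 vectors span a space of dimension 1.
Since 1 < 2, the vectors are linearly dependent.

no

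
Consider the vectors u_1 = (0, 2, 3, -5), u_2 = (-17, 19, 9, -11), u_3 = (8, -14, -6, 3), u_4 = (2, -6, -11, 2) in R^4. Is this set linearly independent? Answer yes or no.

yes

Form the matrix with these vectors as rows and row reduce.
Swap R1 ↔ R2
R3 ← R3 + (8/17)·R1: [0, -86/17, -30/17, -37/17]
R4 ← R4 + (2/17)·R1: [0, -64/17, -169/17, 12/17]
R3 ← R3 + (43/17)·R2: [0, 0, 99/17, -252/17]
R4 ← R4 + (32/17)·R2: [0, 0, -73/17, -148/17]
R4 ← R4 + (73/99)·R3: [0, 0, 0, -216/11]
4 nonzero rows, so the 4 vectors span a space of dimension 4.
Since 4 = 4, the vectors are linearly independent.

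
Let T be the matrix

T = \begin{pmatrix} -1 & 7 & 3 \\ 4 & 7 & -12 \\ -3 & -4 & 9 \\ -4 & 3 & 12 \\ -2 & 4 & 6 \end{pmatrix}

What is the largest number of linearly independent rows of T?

2

Row reduce to echelon form.
R2 ← R2 + (4)·R1: [0, 35, 0]
R3 ← R3 − (3)·R1: [0, -25, 0]
R4 ← R4 − (4)·R1: [0, -25, 0]
R5 ← R5 − (2)·R1: [0, -10, 0]
R3 ← R3 + (5/7)·R2: [0, 0, 0]
R4 ← R4 + (5/7)·R2: [0, 0, 0]
R5 ← R5 + (2/7)·R2: [0, 0, 0]
Echelon form has 2 nonzero rows, so rank(T) = 2.
The rank gives the maximum number of linearly independent rows: 2.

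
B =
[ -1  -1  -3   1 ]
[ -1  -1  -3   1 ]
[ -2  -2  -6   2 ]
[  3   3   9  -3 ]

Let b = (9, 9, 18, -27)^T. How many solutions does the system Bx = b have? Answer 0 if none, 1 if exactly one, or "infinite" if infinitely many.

infinite

Row reduce the augmented matrix [B | b].
R2 ← R2 − R1: [0, 0, 0, 0, 0]
R3 ← R3 − (2)·R1: [0, 0, 0, 0, 0]
R4 ← R4 + (3)·R1: [0, 0, 0, 0, 0]
The echelon form has 1 nonzero rows, and every pivot lies in the first 4 columns, so rank(B) = rank([B|b]) = 1.
The system is consistent.
rank = 1 < 4 unknowns, so there are infinitely many solutions.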